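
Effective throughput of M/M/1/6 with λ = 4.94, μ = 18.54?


ρ = 0.2665; P_K = (1−ρ)ρ^6/(1−ρ^7) = 0.0002625
λ_eff = λ(1 − P_K) = 4.94·(1 − 0.0002625) = 4.94·0.999737 = 4.9387 /hr

Final: 4.9387 /hr


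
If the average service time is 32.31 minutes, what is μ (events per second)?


μ = 1/(service time) in consistent units.
1 second = 0.0166667 min, so μ = 0.0166667/32.31 = 0.0005158 per second

Final: 0.0005158 /sec


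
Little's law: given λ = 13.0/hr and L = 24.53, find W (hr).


W = L/λ = 24.53/13.0 = 1.8869 hr

Final: 1.8869 hr


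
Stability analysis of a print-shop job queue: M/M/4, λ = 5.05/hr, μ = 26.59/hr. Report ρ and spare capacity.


Total capacity cμ = 4·26.59 = 106.36/hr
ρ = λ/(cμ) = 5.05/106.36 = 0.04748
Stable ⇔ ρ < 1: YES
Spare capacity = cμ − λ = 106.36 − 5.05 = 101.31/hr

Final: ρ = 0.04748; stable; margin = 101.31/hr


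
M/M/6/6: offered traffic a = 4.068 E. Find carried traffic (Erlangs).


B(6,4.068) = 0.122100 (Erlang-B)
Carried load = a(1 − B) = 4.068·(1 − 0.122100) = 4.068·0.877900 = 3.5713 E

Final: 3.5713 Erlangs


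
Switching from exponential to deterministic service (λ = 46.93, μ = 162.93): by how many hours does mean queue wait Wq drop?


ρ = 46.93/162.93 = 0.2880
Wq(M/M/1) = ρ/(μ−λ) = 0.2880/116.00 = 0.002483 hr
Wq(M/D/1) = ρ/(2(μ−λ)) = 0.001242 hr
Savings = 0.002483 − 0.001242 = 0.001242 hr

Final: 0.001242 hr


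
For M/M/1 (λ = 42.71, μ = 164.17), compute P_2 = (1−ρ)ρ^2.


ρ = 42.71/164.17 = 0.2602
P_n = (1−ρ)·ρ^n = (1 − 0.2602)·0.2602^2 = 0.7398·0.067682 = 0.050074

Final: 0.050074


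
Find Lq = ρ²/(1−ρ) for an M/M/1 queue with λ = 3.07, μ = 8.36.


ρ = 3.07/8.36 = 0.3672
Lq = ρ²/(1−ρ) = 0.1349/0.6328 = 0.2131

Final: 0.2131


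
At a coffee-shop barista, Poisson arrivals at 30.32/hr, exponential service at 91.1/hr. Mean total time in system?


W = 1/(μ−λ) = 1/(91.1 − 30.32) = 1/60.78 = 0.01645 hr

Final: 0.01645 hr


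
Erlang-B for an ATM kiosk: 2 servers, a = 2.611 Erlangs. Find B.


B(c,a) = (a^c/c!) / Σ_{k=0}^{c} a^k/k!
a^2/2! = 3.408661
Σ terms (k=0..2): 1.00000 + 2.61100 + 3.40866 = 7.019661
B = 3.408661/7.019661 = 0.485588

Final: 0.485588


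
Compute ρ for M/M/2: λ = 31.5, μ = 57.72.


ρ = λ/(cμ) = 31.5/(2·57.72) = 31.5/115.44 = 0.2729

Final: 0.2729


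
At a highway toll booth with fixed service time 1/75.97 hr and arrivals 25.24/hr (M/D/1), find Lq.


ρ = 25.24/75.97 = 0.3322
M/D/1: Lq = ρ²/(2(1−ρ)) = 0.1104/(2·0.6678) = 0.08265

Final: 0.08265


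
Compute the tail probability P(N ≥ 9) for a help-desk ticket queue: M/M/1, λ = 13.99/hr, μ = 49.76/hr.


ρ = 13.99/49.76 = 0.2811
P(N ≥ n) = ρ^n = 0.2811^9 = 0.00001098

Final: 0.00001098


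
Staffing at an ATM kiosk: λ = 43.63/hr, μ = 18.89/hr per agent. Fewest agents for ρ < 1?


Stability requires cμ > λ ⇔ c > λ/μ.
λ/μ = 43.63/18.89 = 2.3097
Minimum integer c = ⌊2.3097⌋ + 1 = 3
Check: 3·18.89 = 56.67 > 43.63, while 2·18.89 = 37.78 ≤ 43.63

Final: 3 servers


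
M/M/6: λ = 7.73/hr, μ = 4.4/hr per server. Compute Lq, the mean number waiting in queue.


a = λ/μ = 1.7568; ρ = a/6 = 0.2928
P₀ = 0.172478
Lq = P₀·a^c·ρ / (c!·(1−ρ)²) = 0.172478·29.40092·0.2928/(720·0.50013)
= 0.004123

Final: 0.004123


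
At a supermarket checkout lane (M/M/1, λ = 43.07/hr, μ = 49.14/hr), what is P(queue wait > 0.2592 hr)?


ρ = 43.07/49.14 = 0.8765
P(Wq > t) = ρ·e^{−(μ−λ)t} = 0.8765·e^{−1.5733}
= 0.8765·0.207351 = 0.181738

Final: 0.181738


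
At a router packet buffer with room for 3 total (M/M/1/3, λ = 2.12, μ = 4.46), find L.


ρ = 2.12/4.46 = 0.4753
L = ρ[1 − (K+1)ρ^K + Kρ^(K+1)] / [(1−ρ)(1−ρ^(K+1))]
Numerator: 0.4753·(1 − 4·0.107400 + 3·0.051051) = 0.343932
Denominator: (0.5247)·(0.948949) = 0.497879
L = 0.343932/0.497879 = 0.6908

Final: 0.6908


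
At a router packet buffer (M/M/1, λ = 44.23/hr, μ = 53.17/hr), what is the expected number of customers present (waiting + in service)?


ρ = λ/μ = 44.23/53.17 = 0.8319
L = ρ/(1−ρ) = 0.8319/(1 − 0.8319) = 0.8319/0.1681 = 4.9474

Final: 4.9474


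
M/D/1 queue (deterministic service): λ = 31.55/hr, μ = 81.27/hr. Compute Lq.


ρ = 31.55/81.27 = 0.3882
M/D/1: Lq = ρ²/(2(1−ρ)) = 0.1507/(2·0.6118) = 0.12317

Final: 0.12317


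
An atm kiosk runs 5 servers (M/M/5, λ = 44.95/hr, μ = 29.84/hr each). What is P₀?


a = λ/μ = 44.95/29.84 = 1.5064; ρ = a/c = 0.3013
Σ_{k=0}^{4} a^k/k! (terms k=0..4) = 1.00000 + 1.50637 + 1.13457 + 0.56969 + 0.21454 = 4.42517
Tail: a^5/(5!(1−ρ)) = 7.75630/(120·0.6987) = 0.09251
P₀ = 1/(4.42517 + 0.09251) = 1/4.51768 = 0.221353

Final: 0.221353


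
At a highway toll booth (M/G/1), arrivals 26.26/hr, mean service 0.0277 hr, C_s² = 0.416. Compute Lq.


ρ = λ·E[S] = 26.26·0.0277 = 0.7274
Lq = ρ²(1+C_s²)/(2(1−ρ)) = 0.5291·(1+0.416)/(2·0.2726)
= 0.5291·1.4160/0.5452 = 1.37423

Final: 1.37423


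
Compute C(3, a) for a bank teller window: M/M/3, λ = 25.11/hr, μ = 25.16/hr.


a = λ/μ = 0.9980; ρ = a/3 = 0.3327
P₀ = 0.364393 (from M/M/c formula)
C(c,a) = [a^c/(c!(1−ρ))]·P₀ = [0.99405/(6·0.6673)]·0.364393
= 0.24827·0.364393 = 0.090466

Final: 0.090466


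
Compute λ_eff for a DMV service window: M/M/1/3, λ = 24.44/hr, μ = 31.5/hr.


ρ = 0.7759; P_K = (1−ρ)ρ^3/(1−ρ^4) = 0.164174
λ_eff = λ(1 − P_K) = 24.44·(1 − 0.164174) = 24.44·0.835826 = 20.4276 /hr

Final: 20.4276 /hr


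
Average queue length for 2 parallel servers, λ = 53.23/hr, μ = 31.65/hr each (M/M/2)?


a = λ/μ = 1.6818; ρ = a/2 = 0.8409
P₀ = 0.086416
Lq = P₀·a^c·ρ / (c!·(1−ρ)²) = 0.086416·2.82856·0.8409/(2·0.02531)
= 4.06096

Final: 4.06096


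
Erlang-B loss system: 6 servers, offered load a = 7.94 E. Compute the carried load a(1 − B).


B(6,7.94) = 0.386470 (Erlang-B)
Carried load = a(1 − B) = 7.94·(1 − 0.386470) = 7.94·0.613530 = 4.8714 E

Final: 4.8714 Erlangs


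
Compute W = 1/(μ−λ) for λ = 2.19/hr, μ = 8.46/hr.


W = 1/(μ−λ) = 1/(8.46 − 2.19) = 1/6.27 = 0.1595 hr

Final: 0.1595 hr


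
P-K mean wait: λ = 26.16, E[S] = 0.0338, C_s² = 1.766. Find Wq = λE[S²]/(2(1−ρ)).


ρ = λ·E[S] = 26.16·0.0338 = 0.8842
E[S²] = E[S]²(1+C_s²) = 0.0338²·(1+1.766) = 0.003160
Wq = λ·E[S²]/(2(1−ρ)) = 26.16·0.003160/(2·0.1158) = 0.35696 hr

Final: 0.35696 hr


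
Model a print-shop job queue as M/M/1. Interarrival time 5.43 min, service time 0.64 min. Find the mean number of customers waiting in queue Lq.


λ = 60/5.43 = 11.0497 /hr
μ = 60/0.64 = 93.7500 /hr
ρ = λ/μ = 11.0497/93.7500 = 0.1179
Lq = ρ²/(1−ρ) = 0.01389/0.8821 = 0.01575

Final: 0.01575


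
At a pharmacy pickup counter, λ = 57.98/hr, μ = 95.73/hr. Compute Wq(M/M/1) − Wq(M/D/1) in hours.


ρ = 57.98/95.73 = 0.6057
Wq(M/M/1) = ρ/(μ−λ) = 0.6057/37.75 = 0.01604 hr
Wq(M/D/1) = ρ/(2(μ−λ)) = 0.008022 hr
Savings = 0.01604 − 0.008022 = 0.008022 hr

Final: 0.008022 hr


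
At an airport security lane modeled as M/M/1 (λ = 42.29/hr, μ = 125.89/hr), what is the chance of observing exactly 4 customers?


ρ = 42.29/125.89 = 0.3359
P_n = (1−ρ)·ρ^n = (1 − 0.3359)·0.3359^4 = 0.6641·0.012735 = 0.008457

Final: 0.008457


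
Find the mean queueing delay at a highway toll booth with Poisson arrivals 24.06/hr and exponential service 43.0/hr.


ρ = 24.06/43.0 = 0.5595
Wq = ρ/(μ−λ) = 0.5595/(43.0 − 24.06) = 0.5595/18.94 = 0.02954 hr

Final: 0.02954 hr


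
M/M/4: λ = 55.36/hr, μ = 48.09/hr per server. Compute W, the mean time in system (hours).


a = 1.1512; ρ = 0.2878; P₀ = 0.315380
Lq = P₀·a^c·ρ/(c!(1−ρ)²) = 0.01309
Wq = Lq/λ = 0.01309/55.36 = 0.0002365 hr
W = Wq + 1/μ = 0.0002365 + 0.02079 = 0.02103 hr

Final: 0.02103 hr


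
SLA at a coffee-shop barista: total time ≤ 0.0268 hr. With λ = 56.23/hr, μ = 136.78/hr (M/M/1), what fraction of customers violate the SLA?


W ~ Exponential(μ−λ) for M/M/1.
μ − λ = 136.78 − 56.23 = 80.5500
P(W > t) = e^{−(μ−λ)t} = e^{−2.1587} = 0.115471

Final: 0.115471


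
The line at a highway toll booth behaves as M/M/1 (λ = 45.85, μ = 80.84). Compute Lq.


ρ = 45.85/80.84 = 0.5672
Lq = ρ²/(1−ρ) = 0.3217/0.4328 = 0.7432

Final: 0.7432


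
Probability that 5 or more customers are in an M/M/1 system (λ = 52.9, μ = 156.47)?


ρ = 52.9/156.47 = 0.3381
P(N ≥ n) = ρ^n = 0.3381^5 = 0.004417

Final: 0.004417


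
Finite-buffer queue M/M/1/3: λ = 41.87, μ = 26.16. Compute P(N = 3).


ρ = λ/μ = 41.87/26.16 = 1.6005
P_K = (1−ρ)ρ^K/(1−ρ^(K+1)) = (-0.6005·4.100111)/(1 − 6.562373)
= -2.462261/-5.562373 = 0.442664

Final: 0.442664


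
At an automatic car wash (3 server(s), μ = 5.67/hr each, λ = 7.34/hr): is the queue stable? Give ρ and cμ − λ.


Total capacity cμ = 3·5.67 = 17.01/hr
ρ = λ/(cμ) = 7.34/17.01 = 0.4315
Stable ⇔ ρ < 1: YES
Spare capacity = cμ − λ = 17.01 − 7.34 = 9.67/hr

Final: ρ = 0.4315; stable; margin = 9.67/hr


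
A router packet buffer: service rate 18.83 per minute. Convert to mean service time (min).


Mean service time = 1/μ = 1/18.83 minute = 0.05311 minute
In minutes: 0.05311 × 1 = 0.05311 min

Final: 0.05311 min


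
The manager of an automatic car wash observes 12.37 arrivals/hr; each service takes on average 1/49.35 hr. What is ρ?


ρ = λ/μ = 12.37/49.35 = 0.2507

Final: 0.2507


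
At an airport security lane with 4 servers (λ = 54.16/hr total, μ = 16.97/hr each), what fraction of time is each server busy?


ρ = λ/(cμ) = 54.16/(4·16.97) = 54.16/67.88 = 0.7979

Final: 0.7979


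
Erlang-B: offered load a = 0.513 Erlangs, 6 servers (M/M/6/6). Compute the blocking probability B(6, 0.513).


B(c,a) = (a^c/c!) / Σ_{k=0}^{c} a^k/k!
a^6/6! = 0.00002531
Σ terms (k=0..6): 1.00000 + 0.51300 + 0.13158 + 0.02250 + 0.002886 + 0.0002961 + 0.00002531 = 1.670293
B = 0.00002531/1.670293 = 0.00001516

Final: 0.00001516


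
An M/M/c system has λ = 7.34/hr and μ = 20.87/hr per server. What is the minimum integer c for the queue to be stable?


Stability requires cμ > λ ⇔ c > λ/μ.
λ/μ = 7.34/20.87 = 0.3517
Minimum integer c = ⌊0.3517⌋ + 1 = 1
Check: 1·20.87 = 20.87 > 7.34, while 0·20.87 = 0.00 ≤ 7.34

Final: 1 servers


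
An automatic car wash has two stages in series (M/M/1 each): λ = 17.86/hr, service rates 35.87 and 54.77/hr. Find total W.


Each node sees arrival rate λ = 17.86/hr (tandem ⇒ throughput preserved).
W₁ = 1/(μ₁−λ) = 1/(35.87−17.86) = 0.05552 hr
W₂ = 1/(μ₂−λ) = 1/(54.77−17.86) = 0.02709 hr
W_total = W₁ + W₂ = 0.05552 + 0.02709 = 0.08262 hr

Final: 0.08262 hr


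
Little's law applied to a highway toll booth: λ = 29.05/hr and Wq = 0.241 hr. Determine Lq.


Lq = λWq = 29.05·0.241 = 7.0011

Final: 7.0011


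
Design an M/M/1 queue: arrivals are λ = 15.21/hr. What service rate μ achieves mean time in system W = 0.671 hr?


W = 1/(μ−λ) ⇒ μ − λ = 1/W = 1/0.671 = 1.4903
μ = λ + 1/W = 15.21 + 1.4903 = 16.7003 per hr

Final: 16.7003 /hr


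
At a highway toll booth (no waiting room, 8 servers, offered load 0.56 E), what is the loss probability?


B(c,a) = (a^c/c!) / Σ_{k=0}^{c} a^k/k!
a^8/8! = 0.0000002399
Σ terms (k=0..8): 1.00000 + 0.56000 + 0.15680 + 0.02927 + 0.004098 + 0.0004589 + 0.00004283 + 0.000003427 + 0.0000002399 = 1.750672
B = 0.0000002399/1.750672 = 0.0000001370

Final: 0.0000001370


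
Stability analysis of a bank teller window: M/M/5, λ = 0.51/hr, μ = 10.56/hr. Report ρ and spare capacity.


Total capacity cμ = 5·10.56 = 52.80/hr
ρ = λ/(cμ) = 0.51/52.80 = 0.009659
Stable ⇔ ρ < 1: YES
Spare capacity = cμ − λ = 52.80 − 0.51 = 52.29/hr

Final: ρ = 0.009659; stable; margin = 52.29/hr


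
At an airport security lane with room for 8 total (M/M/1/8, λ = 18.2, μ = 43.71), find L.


ρ = 18.2/43.71 = 0.4164
L = ρ[1 − (K+1)ρ^K + Kρ^(K+1)] / [(1−ρ)(1−ρ^(K+1))]
Numerator: 0.4164·(1 − 9·0.0009035 + 8·0.0003762) = 0.414248
Denominator: (0.5836)·(0.999624) = 0.583400
L = 0.414248/0.583400 = 0.7101

Final: 0.7101


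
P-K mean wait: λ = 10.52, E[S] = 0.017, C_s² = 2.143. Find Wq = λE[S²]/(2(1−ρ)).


ρ = λ·E[S] = 10.52·0.017 = 0.1788
E[S²] = E[S]²(1+C_s²) = 0.017²·(1+2.143) = 0.0009083
Wq = λ·E[S²]/(2(1−ρ)) = 10.52·0.0009083/(2·0.8212) = 0.005818 hr

Final: 0.005818 hr


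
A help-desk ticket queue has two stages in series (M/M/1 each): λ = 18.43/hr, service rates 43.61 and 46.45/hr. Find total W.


Each node sees arrival rate λ = 18.43/hr (tandem ⇒ throughput preserved).
W₁ = 1/(μ₁−λ) = 1/(43.61−18.43) = 0.03971 hr
W₂ = 1/(μ₂−λ) = 1/(46.45−18.43) = 0.03569 hr
W_total = W₁ + W₂ = 0.03971 + 0.03569 = 0.07540 hr

Final: 0.07540 hr


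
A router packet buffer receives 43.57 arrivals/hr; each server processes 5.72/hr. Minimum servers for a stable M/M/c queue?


Stability requires cμ > λ ⇔ c > λ/μ.
λ/μ = 43.57/5.72 = 7.6171
Minimum integer c = ⌊7.6171⌋ + 1 = 8
Check: 8·5.72 = 45.76 > 43.57, while 7·5.72 = 40.04 ≤ 43.57

Final: 8 servers


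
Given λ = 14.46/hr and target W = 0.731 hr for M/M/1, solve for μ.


W = 1/(μ−λ) ⇒ μ − λ = 1/W = 1/0.731 = 1.3680
μ = λ + 1/W = 14.46 + 1.3680 = 15.8280 per hr

Final: 15.8280 /hr


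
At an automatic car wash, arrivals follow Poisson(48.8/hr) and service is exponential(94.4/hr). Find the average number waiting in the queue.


ρ = 48.8/94.4 = 0.5169
Lq = ρ²/(1−ρ) = 0.2672/0.4831 = 0.5532

Final: 0.5532


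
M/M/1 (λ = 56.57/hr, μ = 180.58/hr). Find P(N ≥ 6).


ρ = 56.57/180.58 = 0.3133
P(N ≥ n) = ρ^n = 0.3133^6 = 0.0009451

Final: 0.0009451


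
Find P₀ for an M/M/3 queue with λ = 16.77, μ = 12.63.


a = λ/μ = 16.77/12.63 = 1.3278; ρ = a/c = 0.4426
Σ_{k=0}^{2} a^k/k! (terms k=0..2) = 1.00000 + 1.32779 + 0.88151 = 3.20931
Tail: a^3/(3!(1−ρ)) = 2.34093/(6·0.5574) = 0.69995
P₀ = 1/(3.20931 + 0.69995) = 1/3.90926 = 0.255803

Final: 0.255803


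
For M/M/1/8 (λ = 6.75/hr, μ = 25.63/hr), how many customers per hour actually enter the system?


ρ = 0.2634; P_K = (1−ρ)ρ^8/(1−ρ^9) = 0.00001705
λ_eff = λ(1 − P_K) = 6.75·(1 − 0.00001705) = 6.75·0.999983 = 6.7499 /hr

Final: 6.7499 /hr


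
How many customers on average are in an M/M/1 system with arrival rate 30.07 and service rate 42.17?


ρ = λ/μ = 30.07/42.17 = 0.7131
L = ρ/(1−ρ) = 0.7131/(1 − 0.7131) = 0.7131/0.2869 = 2.4851

Final: 2.4851


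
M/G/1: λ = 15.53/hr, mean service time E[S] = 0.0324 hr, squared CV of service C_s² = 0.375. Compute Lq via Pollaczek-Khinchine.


ρ = λ·E[S] = 15.53·0.0324 = 0.5032
Lq = ρ²(1+C_s²)/(2(1−ρ)) = 0.2532·(1+0.375)/(2·0.4968)
= 0.2532·1.3750/0.9937 = 0.35035

Final: 0.35035


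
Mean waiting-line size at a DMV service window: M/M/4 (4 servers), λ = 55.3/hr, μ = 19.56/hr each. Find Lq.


a = λ/μ = 2.8272; ρ = a/4 = 0.7068
P₀ = 0.048381
Lq = P₀·a^c·ρ / (c!·(1−ρ)²) = 0.048381·63.88886·0.7068/(24·0.08597)
= 1.05890

Final: 1.05890


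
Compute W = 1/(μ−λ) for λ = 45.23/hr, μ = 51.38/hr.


W = 1/(μ−λ) = 1/(51.38 − 45.23) = 1/6.15 = 0.1626 hr

Final: 0.1626 hr


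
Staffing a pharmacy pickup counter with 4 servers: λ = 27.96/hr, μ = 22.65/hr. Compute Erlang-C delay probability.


a = λ/μ = 1.2344; ρ = a/4 = 0.3086
P₀ = 0.289871 (from M/M/c formula)
C(c,a) = [a^c/(c!(1−ρ))]·P₀ = [2.32207/(24·0.6914)]·0.289871
= 0.13994·0.289871 = 0.040565

Final: 0.040565


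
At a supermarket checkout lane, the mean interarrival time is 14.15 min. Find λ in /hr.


λ = 1/(interarrival time) in consistent units.
1 hour = 60 min, so λ = 60/14.15 = 4.2403 per hour

Final: 4.2403 /hr


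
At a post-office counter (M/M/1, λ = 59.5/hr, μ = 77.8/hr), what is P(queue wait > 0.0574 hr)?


ρ = 59.5/77.8 = 0.7648
P(Wq > t) = ρ·e^{−(μ−λ)t} = 0.7648·e^{−1.0504}
= 0.7648·0.349791 = 0.267514

Final: 0.267514


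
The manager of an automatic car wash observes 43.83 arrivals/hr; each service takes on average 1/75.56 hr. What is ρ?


ρ = λ/μ = 43.83/75.56 = 0.5801

Final: 0.5801


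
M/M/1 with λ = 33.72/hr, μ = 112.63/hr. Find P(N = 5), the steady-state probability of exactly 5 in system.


ρ = 33.72/112.63 = 0.2994
P_n = (1−ρ)·ρ^n = (1 − 0.2994)·0.2994^5 = 0.7006·0.002405 = 0.001685

Final: 0.001685


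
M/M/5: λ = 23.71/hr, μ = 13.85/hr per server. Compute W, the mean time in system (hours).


a = 1.7119; ρ = 0.3424; P₀ = 0.179934
Lq = P₀·a^c·ρ/(c!(1−ρ)²) = 0.01745
Wq = Lq/λ = 0.01745/23.71 = 0.0007362 hr
W = Wq + 1/μ = 0.0007362 + 0.07220 = 0.07294 hr

Final: 0.07294 hr


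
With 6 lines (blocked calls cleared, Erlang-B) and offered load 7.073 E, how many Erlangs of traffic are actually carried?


B(6,7.073) = 0.335867 (Erlang-B)
Carried load = a(1 − B) = 7.073·(1 − 0.335867) = 7.073·0.664133 = 4.6974 E

Final: 4.6974 Erlangs


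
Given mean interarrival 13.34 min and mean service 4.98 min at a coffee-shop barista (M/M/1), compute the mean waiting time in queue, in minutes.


λ = 60/13.34 = 4.4978 /hr
μ = 60/4.98 = 12.0482 /hr
ρ = λ/μ = 4.4978/12.0482 = 0.3733
Wq = ρ/(μ−λ) = 0.3733/(12.0482−4.4978) = 0.04944 hr
In minutes: 0.04944·60 = 2.967 min

Final: 2.967 min


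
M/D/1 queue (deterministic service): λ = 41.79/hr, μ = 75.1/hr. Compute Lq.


ρ = 41.79/75.1 = 0.5565
M/D/1: Lq = ρ²/(2(1−ρ)) = 0.3096/(2·0.4435) = 0.34906

Final: 0.34906


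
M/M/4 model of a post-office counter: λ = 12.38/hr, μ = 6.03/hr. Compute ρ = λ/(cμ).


ρ = λ/(cμ) = 12.38/(4·6.03) = 12.38/24.12 = 0.5133

Final: 0.5133


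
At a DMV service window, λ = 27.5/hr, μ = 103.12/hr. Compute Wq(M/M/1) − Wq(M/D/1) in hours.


ρ = 27.5/103.12 = 0.2667
Wq(M/M/1) = ρ/(μ−λ) = 0.2667/75.62 = 0.003527 hr
Wq(M/D/1) = ρ/(2(μ−λ)) = 0.001763 hr
Savings = 0.003527 − 0.001763 = 0.001763 hr

Final: 0.001763 hr


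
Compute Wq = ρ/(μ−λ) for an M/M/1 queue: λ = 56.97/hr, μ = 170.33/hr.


ρ = 56.97/170.33 = 0.3345
Wq = ρ/(μ−λ) = 0.3345/(170.33 − 56.97) = 0.3345/113.36 = 0.002950 hr

Final: 0.002950 hr


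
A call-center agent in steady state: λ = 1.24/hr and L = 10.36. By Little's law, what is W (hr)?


W = L/λ = 10.36/1.24 = 8.3548 hr

Final: 8.3548 hr


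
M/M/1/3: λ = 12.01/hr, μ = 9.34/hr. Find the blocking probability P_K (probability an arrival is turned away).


ρ = λ/μ = 12.01/9.34 = 1.2859
P_K = (1−ρ)ρ^K/(1−ρ^(K+1)) = (-0.2859·2.126123)/(1 − 2.733912)
= -0.607789/-1.733912 = 0.350530

Final: 0.350530


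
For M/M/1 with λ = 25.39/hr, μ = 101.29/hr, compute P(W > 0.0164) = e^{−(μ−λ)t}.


W ~ Exponential(μ−λ) for M/M/1.
μ − λ = 101.29 − 25.39 = 75.9000
P(W > t) = e^{−(μ−λ)t} = e^{−1.2448} = 0.288010

Final: 0.288010


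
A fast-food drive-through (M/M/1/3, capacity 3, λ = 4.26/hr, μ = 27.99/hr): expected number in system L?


ρ = 4.26/27.99 = 0.1522
L = ρ[1 − (K+1)ρ^K + Kρ^(K+1)] / [(1−ρ)(1−ρ^(K+1))]
Numerator: 0.1522·(1 − 4·0.003525 + 3·0.0005366) = 0.150296
Denominator: (0.8478)·(0.999463) = 0.847348
L = 0.150296/0.847348 = 0.1774

Final: 0.1774


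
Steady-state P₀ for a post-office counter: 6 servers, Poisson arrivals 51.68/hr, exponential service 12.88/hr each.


a = λ/μ = 51.68/12.88 = 4.0124; ρ = a/c = 0.6687
Σ_{k=0}^{5} a^k/k! (terms k=0..5) = 1.00000 + 4.01242 + 8.04977 + 10.76635 + 10.79979 + 8.66666 = 43.29500
Tail: a^6/(6!(1−ρ)) = 4172.91801/(720·0.3313) = 17.49583
P₀ = 1/(43.29500 + 17.49583) = 1/60.79083 = 0.016450

Final: 0.016450


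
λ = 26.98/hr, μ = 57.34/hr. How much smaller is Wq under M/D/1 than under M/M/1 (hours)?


ρ = 26.98/57.34 = 0.4705
Wq(M/M/1) = ρ/(μ−λ) = 0.4705/30.36 = 0.01550 hr
Wq(M/D/1) = ρ/(2(μ−λ)) = 0.007749 hr
Savings = 0.01550 − 0.007749 = 0.007749 hr

Final: 0.007749 hr


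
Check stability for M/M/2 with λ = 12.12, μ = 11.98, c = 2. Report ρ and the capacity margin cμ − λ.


Total capacity cμ = 2·11.98 = 23.96/hr
ρ = λ/(cμ) = 12.12/23.96 = 0.5058
Stable ⇔ ρ < 1: YES
Spare capacity = cμ − λ = 23.96 − 12.12 = 11.84/hr

Final: ρ = 0.5058; stable; margin = 11.84/hr


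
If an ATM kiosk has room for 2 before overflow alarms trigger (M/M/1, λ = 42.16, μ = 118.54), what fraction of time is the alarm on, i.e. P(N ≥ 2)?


ρ = 42.16/118.54 = 0.3557
P(N ≥ n) = ρ^n = 0.3557^2 = 0.126494

Final: 0.126494


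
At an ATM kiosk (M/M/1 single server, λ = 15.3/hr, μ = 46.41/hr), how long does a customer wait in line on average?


ρ = 15.3/46.41 = 0.3297
Wq = ρ/(μ−λ) = 0.3297/(46.41 − 15.3) = 0.3297/31.11 = 0.01060 hr

Final: 0.01060 hr


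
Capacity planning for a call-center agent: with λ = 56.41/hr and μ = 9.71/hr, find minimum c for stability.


Stability requires cμ > λ ⇔ c > λ/μ.
λ/μ = 56.41/9.71 = 5.8095
Minimum integer c = ⌊5.8095⌋ + 1 = 6
Check: 6·9.71 = 58.26 > 56.41, while 5·9.71 = 48.55 ≤ 56.41

Final: 6 servers


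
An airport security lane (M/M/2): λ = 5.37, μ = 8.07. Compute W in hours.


a = 0.6654; ρ = 0.3327; P₀ = 0.500697
Lq = P₀·a^c·ρ/(c!(1−ρ)²) = 0.08283
Wq = Lq/λ = 0.08283/5.37 = 0.01542 hr
W = Wq + 1/μ = 0.01542 + 0.12392 = 0.13934 hr

Final: 0.13934 hr


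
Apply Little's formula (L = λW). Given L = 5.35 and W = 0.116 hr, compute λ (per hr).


λ = L/W = 5.35/0.116 = 46.1207 /hr

Final: 46.1207 /hr


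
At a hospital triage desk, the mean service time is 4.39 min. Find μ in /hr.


μ = 1/(service time) in consistent units.
1 hour = 60 min, so μ = 60/4.39 = 13.6674 per hour

Final: 13.6674 /hr


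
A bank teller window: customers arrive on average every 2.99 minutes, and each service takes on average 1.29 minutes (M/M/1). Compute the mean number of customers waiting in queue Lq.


λ = 60/2.99 = 20.0669 /hr
μ = 60/1.29 = 46.5116 /hr
ρ = λ/μ = 20.0669/46.5116 = 0.4314
Lq = ρ²/(1−ρ) = 0.1861/0.5686 = 0.3274

Final: 0.3274


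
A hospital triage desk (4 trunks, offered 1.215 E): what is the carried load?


B(4,1.215) = 0.027163 (Erlang-B)
Carried load = a(1 − B) = 1.215·(1 − 0.027163) = 1.215·0.972837 = 1.1820 E

Final: 1.1820 Erlangs


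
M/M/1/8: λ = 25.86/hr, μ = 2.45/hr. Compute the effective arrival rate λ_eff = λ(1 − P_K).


ρ = 10.5551; P_K = (1−ρ)ρ^8/(1−ρ^9) = 0.905259
λ_eff = λ(1 − P_K) = 25.86·(1 − 0.905259) = 25.86·0.094741 = 2.4500 /hr

Final: 2.4500 /hr


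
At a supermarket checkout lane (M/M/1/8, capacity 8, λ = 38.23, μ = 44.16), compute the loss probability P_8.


ρ = λ/μ = 38.23/44.16 = 0.8657
P_K = (1−ρ)ρ^K/(1−ρ^(K+1)) = (0.1343·0.315502)/(1 − 0.273135)
= 0.042367/0.726865 = 0.058287

Final: 0.058287


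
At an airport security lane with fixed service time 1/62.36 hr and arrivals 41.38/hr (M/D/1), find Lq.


ρ = 41.38/62.36 = 0.6636
M/D/1: Lq = ρ²/(2(1−ρ)) = 0.4403/(2·0.3364) = 0.65439

Final: 0.65439


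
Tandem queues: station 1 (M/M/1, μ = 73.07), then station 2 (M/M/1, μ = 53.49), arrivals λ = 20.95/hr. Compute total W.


Each node sees arrival rate λ = 20.95/hr (tandem ⇒ throughput preserved).
W₁ = 1/(μ₁−λ) = 1/(73.07−20.95) = 0.01919 hr
W₂ = 1/(μ₂−λ) = 1/(53.49−20.95) = 0.03073 hr
W_total = W₁ + W₂ = 0.01919 + 0.03073 = 0.04992 hr

Final: 0.04992 hr


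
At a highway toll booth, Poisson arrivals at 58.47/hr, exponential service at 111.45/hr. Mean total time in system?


W = 1/(μ−λ) = 1/(111.45 − 58.47) = 1/52.98 = 0.01888 hr

Final: 0.01888 hr


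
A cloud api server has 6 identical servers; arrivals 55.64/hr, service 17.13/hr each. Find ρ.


ρ = λ/(cμ) = 55.64/(6·17.13) = 55.64/102.78 = 0.5414

Final: 0.5414


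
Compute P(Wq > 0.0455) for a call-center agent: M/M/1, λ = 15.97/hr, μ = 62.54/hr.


ρ = 15.97/62.54 = 0.2554
P(Wq > t) = ρ·e^{−(μ−λ)t} = 0.2554·e^{−2.1189}
= 0.2554·0.120160 = 0.030684

Final: 0.030684


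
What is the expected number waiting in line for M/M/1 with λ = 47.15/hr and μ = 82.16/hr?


ρ = 47.15/82.16 = 0.5739
Lq = ρ²/(1−ρ) = 0.3293/0.4261 = 0.7729

Final: 0.7729


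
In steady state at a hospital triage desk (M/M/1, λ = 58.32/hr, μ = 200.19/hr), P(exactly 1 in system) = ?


ρ = 58.32/200.19 = 0.2913
P_n = (1−ρ)·ρ^n = (1 − 0.2913)·0.2913^1 = 0.7087·0.291323 = 0.206454

Final: 0.206454


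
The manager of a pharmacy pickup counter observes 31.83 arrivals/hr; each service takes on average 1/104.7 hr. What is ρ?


ρ = λ/μ = 31.83/104.7 = 0.3040

Final: 0.3040


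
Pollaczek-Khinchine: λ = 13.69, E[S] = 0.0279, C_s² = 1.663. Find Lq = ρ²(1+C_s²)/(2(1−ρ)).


ρ = λ·E[S] = 13.69·0.0279 = 0.3820
Lq = ρ²(1+C_s²)/(2(1−ρ)) = 0.1459·(1+1.663)/(2·0.6180)
= 0.1459·2.6630/1.2361 = 0.31429

Final: 0.31429


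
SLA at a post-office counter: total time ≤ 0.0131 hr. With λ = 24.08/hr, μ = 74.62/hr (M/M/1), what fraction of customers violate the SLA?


W ~ Exponential(μ−λ) for M/M/1.
μ − λ = 74.62 − 24.08 = 50.5400
P(W > t) = e^{−(μ−λ)t} = e^{−0.6621} = 0.515780

Final: 0.515780


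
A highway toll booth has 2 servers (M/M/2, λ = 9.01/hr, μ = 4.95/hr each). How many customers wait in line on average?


a = λ/μ = 1.8202; ρ = a/2 = 0.9101
P₀ = 0.047065
Lq = P₀·a^c·ρ / (c!·(1−ρ)²) = 0.047065·3.31314·0.9101/(2·0.008082)
= 8.77986

Final: 8.77986


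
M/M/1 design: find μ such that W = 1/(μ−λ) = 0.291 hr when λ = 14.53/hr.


W = 1/(μ−λ) ⇒ μ − λ = 1/W = 1/0.291 = 3.4364
μ = λ + 1/W = 14.53 + 3.4364 = 17.9664 per hr

Final: 17.9664 /hr


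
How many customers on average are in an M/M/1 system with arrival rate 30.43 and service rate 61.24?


ρ = λ/μ = 30.43/61.24 = 0.4969
L = ρ/(1−ρ) = 0.4969/(1 − 0.4969) = 0.4969/0.5031 = 0.9877

Final: 0.9877


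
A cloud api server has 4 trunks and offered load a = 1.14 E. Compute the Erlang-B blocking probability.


B(c,a) = (a^c/c!) / Σ_{k=0}^{c} a^k/k!
a^4/4! = 0.070373
Σ terms (k=0..4): 1.00000 + 1.14000 + 0.64980 + 0.24692 + 0.07037 = 3.107097
B = 0.070373/3.107097 = 0.022649

Final: 0.022649


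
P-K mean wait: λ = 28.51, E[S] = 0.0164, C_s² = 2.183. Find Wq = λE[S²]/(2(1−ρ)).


ρ = λ·E[S] = 28.51·0.0164 = 0.4676
E[S²] = E[S]²(1+C_s²) = 0.0164²·(1+2.183) = 0.0008561
Wq = λ·E[S²]/(2(1−ρ)) = 28.51·0.0008561/(2·0.5324) = 0.02292 hr

Final: 0.02292 hr


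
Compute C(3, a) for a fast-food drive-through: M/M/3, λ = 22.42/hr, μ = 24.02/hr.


a = λ/μ = 0.9334; ρ = a/3 = 0.3111
P₀ = 0.389751 (from M/M/c formula)
C(c,a) = [a^c/(c!(1−ρ))]·P₀ = [0.81318/(6·0.6889)]·0.389751
= 0.19674·0.389751 = 0.076681

Final: 0.076681


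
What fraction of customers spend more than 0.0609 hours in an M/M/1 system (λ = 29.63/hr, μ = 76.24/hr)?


W ~ Exponential(μ−λ) for M/M/1.
μ − λ = 76.24 − 29.63 = 46.6100
P(W > t) = e^{−(μ−λ)t} = e^{−2.8385} = 0.058511

Final: 0.058511


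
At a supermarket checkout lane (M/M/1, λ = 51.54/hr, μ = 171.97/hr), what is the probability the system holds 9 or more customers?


ρ = 51.54/171.97 = 0.2997
P(N ≥ n) = ρ^n = 0.2997^9 = 0.00001951

Final: 0.00001951


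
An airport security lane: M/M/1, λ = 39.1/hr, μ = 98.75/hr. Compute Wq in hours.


ρ = 39.1/98.75 = 0.3959
Wq = ρ/(μ−λ) = 0.3959/(98.75 − 39.1) = 0.3959/59.65 = 0.006638 hr

Final: 0.006638 hr


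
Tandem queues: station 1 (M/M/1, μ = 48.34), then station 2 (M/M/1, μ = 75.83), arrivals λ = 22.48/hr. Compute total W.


Each node sees arrival rate λ = 22.48/hr (tandem ⇒ throughput preserved).
W₁ = 1/(μ₁−λ) = 1/(48.34−22.48) = 0.03867 hr
W₂ = 1/(μ₂−λ) = 1/(75.83−22.48) = 0.01874 hr
W_total = W₁ + W₂ = 0.03867 + 0.01874 = 0.05741 hr

Final: 0.05741 hr


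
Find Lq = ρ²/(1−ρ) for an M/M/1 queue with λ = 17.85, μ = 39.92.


ρ = 17.85/39.92 = 0.4471
Lq = ρ²/(1−ρ) = 0.1999/0.5529 = 0.3616

Final: 0.3616


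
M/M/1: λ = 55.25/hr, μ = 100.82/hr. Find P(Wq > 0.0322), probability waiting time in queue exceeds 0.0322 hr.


ρ = 55.25/100.82 = 0.5480
P(Wq > t) = ρ·e^{−(μ−λ)t} = 0.5480·e^{−1.4674}
= 0.5480·0.230535 = 0.126334

Final: 0.126334


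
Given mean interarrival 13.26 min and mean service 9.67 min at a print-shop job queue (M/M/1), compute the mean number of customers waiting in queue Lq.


λ = 60/13.26 = 4.5249 /hr
μ = 60/9.67 = 6.2048 /hr
ρ = λ/μ = 4.5249/6.2048 = 0.7293
Lq = ρ²/(1−ρ) = 0.5318/0.2707 = 1.9643

Final: 1.9643


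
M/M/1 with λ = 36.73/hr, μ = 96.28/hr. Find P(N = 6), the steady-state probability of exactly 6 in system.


ρ = 36.73/96.28 = 0.3815
P_n = (1−ρ)·ρ^n = (1 − 0.3815)·0.3815^6 = 0.6185·0.003083 = 0.001907

Final: 0.001907


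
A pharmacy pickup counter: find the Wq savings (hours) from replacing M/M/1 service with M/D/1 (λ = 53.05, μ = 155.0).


ρ = 53.05/155.0 = 0.3423
Wq(M/M/1) = ρ/(μ−λ) = 0.3423/101.95 = 0.003357 hr
Wq(M/D/1) = ρ/(2(μ−λ)) = 0.001679 hr
Savings = 0.003357 − 0.001679 = 0.001679 hr

Final: 0.001679 hr


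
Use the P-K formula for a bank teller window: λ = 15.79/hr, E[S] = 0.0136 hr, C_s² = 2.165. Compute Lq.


ρ = λ·E[S] = 15.79·0.0136 = 0.2147
Lq = ρ²(1+C_s²)/(2(1−ρ)) = 0.04611·(1+2.165)/(2·0.7853)
= 0.04611·3.1650/1.5705 = 0.09293

Final: 0.09293


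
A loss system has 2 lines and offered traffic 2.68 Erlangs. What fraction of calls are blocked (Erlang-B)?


B(c,a) = (a^c/c!) / Σ_{k=0}^{c} a^k/k!
a^2/2! = 3.591200
Σ terms (k=0..2): 1.00000 + 2.68000 + 3.59120 = 7.271200
B = 3.591200/7.271200 = 0.493894

Final: 0.493894


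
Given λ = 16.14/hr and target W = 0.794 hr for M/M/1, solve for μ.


W = 1/(μ−λ) ⇒ μ − λ = 1/W = 1/0.794 = 1.2594
μ = λ + 1/W = 16.14 + 1.2594 = 17.3994 per hr

Final: 17.3994 /hr


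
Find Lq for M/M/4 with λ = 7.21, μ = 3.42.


a = λ/μ = 2.1082; ρ = a/4 = 0.5270
P₀ = 0.115844
Lq = P₀·a^c·ρ / (c!·(1−ρ)²) = 0.115844·19.75316·0.5270/(24·0.22368)
= 0.22465

Final: 0.22465


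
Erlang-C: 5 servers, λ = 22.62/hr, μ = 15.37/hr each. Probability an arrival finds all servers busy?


a = λ/μ = 1.4717; ρ = a/5 = 0.2943
P₀ = 0.229206 (from M/M/c formula)
C(c,a) = [a^c/(c!(1−ρ))]·P₀ = [6.90389/(120·0.7057)]·0.229206
= 0.08153·0.229206 = 0.018687

Final: 0.018687


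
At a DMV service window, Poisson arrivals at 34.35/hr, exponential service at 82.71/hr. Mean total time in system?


W = 1/(μ−λ) = 1/(82.71 − 34.35) = 1/48.36 = 0.02068 hr

Final: 0.02068 hr


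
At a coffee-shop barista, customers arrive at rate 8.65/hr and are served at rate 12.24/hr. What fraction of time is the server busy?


ρ = λ/μ = 8.65/12.24 = 0.7067

Final: 0.7067


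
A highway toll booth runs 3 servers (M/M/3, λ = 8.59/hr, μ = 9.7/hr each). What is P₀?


a = λ/μ = 8.59/9.7 = 0.8856; ρ = a/c = 0.2952
Σ_{k=0}^{2} a^k/k! (terms k=0..2) = 1.00000 + 0.88557 + 0.39211 = 2.27768
Tail: a^3/(3!(1−ρ)) = 0.69449/(6·0.7048) = 0.16423
P₀ = 1/(2.27768 + 0.16423) = 1/2.44191 = 0.409516

Final: 0.409516


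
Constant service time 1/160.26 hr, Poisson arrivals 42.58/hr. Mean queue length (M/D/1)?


ρ = 42.58/160.26 = 0.2657
M/D/1: Lq = ρ²/(2(1−ρ)) = 0.07059/(2·0.7343) = 0.04807

Final: 0.04807


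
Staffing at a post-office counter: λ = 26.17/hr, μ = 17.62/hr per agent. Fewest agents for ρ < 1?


Stability requires cμ > λ ⇔ c > λ/μ.
λ/μ = 26.17/17.62 = 1.4852
Minimum integer c = ⌊1.4852⌋ + 1 = 2
Check: 2·17.62 = 35.24 > 26.17, while 1·17.62 = 17.62 ≤ 26.17

Final: 2 servers


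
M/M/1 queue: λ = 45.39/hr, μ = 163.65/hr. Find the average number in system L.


ρ = λ/μ = 45.39/163.65 = 0.2774
L = ρ/(1−ρ) = 0.2774/(1 − 0.2774) = 0.2774/0.7226 = 0.3838

Final: 0.3838


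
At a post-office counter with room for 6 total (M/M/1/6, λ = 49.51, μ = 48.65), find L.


ρ = 49.51/48.65 = 1.0177
L = ρ[1 − (K+1)ρ^K + Kρ^(K+1)] / [(1−ρ)(1−ρ^(K+1))]
Numerator: 1.0177·(1 − 7·1.110863 + 6·1.130500) = 0.007082
Denominator: (-0.01768)·(-0.130500) = 0.002307
L = 0.007082/0.002307 = 3.0701

Final: 3.0701


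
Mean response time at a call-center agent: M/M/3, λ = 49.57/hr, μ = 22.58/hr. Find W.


a = 2.1953; ρ = 0.7318; P₀ = 0.082109
Lq = P₀·a^c·ρ/(c!(1−ρ)²) = 1.47258
Wq = Lq/λ = 1.47258/49.57 = 0.02971 hr
W = Wq + 1/μ = 0.02971 + 0.04429 = 0.07399 hr

Final: 0.07399 hr


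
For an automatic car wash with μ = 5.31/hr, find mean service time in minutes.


Mean service time = 1/μ = 1/5.31 hour = 0.18832 hour
In minutes: 0.18832 × 60 = 11.2994 min

Final: 11.2994 min


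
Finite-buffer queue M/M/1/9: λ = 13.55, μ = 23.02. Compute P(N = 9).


ρ = λ/μ = 13.55/23.02 = 0.5886
P_K = (1−ρ)ρ^K/(1−ρ^(K+1)) = (0.4114·0.008482)/(1 − 0.004993)
= 0.003489/0.995007 = 0.003507

Final: 0.003507


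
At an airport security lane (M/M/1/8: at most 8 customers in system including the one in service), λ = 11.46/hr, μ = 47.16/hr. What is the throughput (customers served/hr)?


ρ = 0.2430; P_K = (1−ρ)ρ^8/(1−ρ^9) = 0.000009204
λ_eff = λ(1 − P_K) = 11.46·(1 − 0.000009204) = 11.46·0.999991 = 11.4599 /hr

Final: 11.4599 /hr


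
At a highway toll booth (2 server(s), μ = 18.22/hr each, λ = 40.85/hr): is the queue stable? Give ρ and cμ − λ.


Total capacity cμ = 2·18.22 = 36.44/hr
ρ = λ/(cμ) = 40.85/36.44 = 1.1210
Stable ⇔ ρ < 1: NO
Spare capacity = cμ − λ = 36.44 − 40.85 = -4.41/hr

Final: ρ = 1.1210; unstable; margin = -4.41/hr


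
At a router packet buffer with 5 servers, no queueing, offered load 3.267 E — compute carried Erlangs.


B(5,3.267) = 0.133319 (Erlang-B)
Carried load = a(1 − B) = 3.267·(1 − 0.133319) = 3.267·0.866681 = 2.8314 E

Final: 2.8314 Erlangs


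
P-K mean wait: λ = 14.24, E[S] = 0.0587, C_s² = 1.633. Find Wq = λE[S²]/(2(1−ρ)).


ρ = λ·E[S] = 14.24·0.0587 = 0.8359
E[S²] = E[S]²(1+C_s²) = 0.0587²·(1+1.633) = 0.009073
Wq = λ·E[S²]/(2(1−ρ)) = 14.24·0.009073/(2·0.1641) = 0.39361 hr

Final: 0.39361 hr


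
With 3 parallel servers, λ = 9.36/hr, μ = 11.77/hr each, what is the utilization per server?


ρ = λ/(cμ) = 9.36/(3·11.77) = 9.36/35.31 = 0.2651

Final: 0.2651


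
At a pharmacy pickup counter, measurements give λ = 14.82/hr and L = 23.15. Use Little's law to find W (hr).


W = L/λ = 23.15/14.82 = 1.5621 hr

Final: 1.5621 hr


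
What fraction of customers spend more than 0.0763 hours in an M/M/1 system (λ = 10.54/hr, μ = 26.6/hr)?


W ~ Exponential(μ−λ) for M/M/1.
μ − λ = 26.6 − 10.54 = 16.0600
P(W > t) = e^{−(μ−λ)t} = e^{−1.2254} = 0.293647

Final: 0.293647


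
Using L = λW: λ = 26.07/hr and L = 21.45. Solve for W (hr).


W = L/λ = 21.45/26.07 = 0.8228 hr

Final: 0.8228 hr


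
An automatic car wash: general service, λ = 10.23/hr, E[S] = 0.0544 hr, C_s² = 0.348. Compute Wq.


ρ = λ·E[S] = 10.23·0.0544 = 0.5565
E[S²] = E[S]²(1+C_s²) = 0.0544²·(1+0.348) = 0.003989
Wq = λ·E[S²]/(2(1−ρ)) = 10.23·0.003989/(2·0.4435) = 0.04601 hr

Final: 0.04601 hr


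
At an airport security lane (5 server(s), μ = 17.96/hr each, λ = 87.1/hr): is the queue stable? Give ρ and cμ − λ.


Total capacity cμ = 5·17.96 = 89.80/hr
ρ = λ/(cμ) = 87.1/89.80 = 0.9699
Stable ⇔ ρ < 1: YES
Spare capacity = cμ − λ = 89.80 − 87.1 = 2.70/hr

Final: ρ = 0.9699; stable; margin = 2.70/hr


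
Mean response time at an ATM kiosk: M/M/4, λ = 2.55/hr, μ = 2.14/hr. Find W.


a = 1.1916; ρ = 0.2979; P₀ = 0.302740
Lq = P₀·a^c·ρ/(c!(1−ρ)²) = 0.01537
Wq = Lq/λ = 0.01537/2.55 = 0.006027 hr
W = Wq + 1/μ = 0.006027 + 0.46729 = 0.47332 hr

Final: 0.47332 hr


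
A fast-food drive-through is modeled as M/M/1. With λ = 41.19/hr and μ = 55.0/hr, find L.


ρ = λ/μ = 41.19/55.0 = 0.7489
L = ρ/(1−ρ) = 0.7489/(1 − 0.7489) = 0.7489/0.2511 = 2.9826

Final: 2.9826


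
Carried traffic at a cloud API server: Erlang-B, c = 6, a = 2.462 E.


B(6,2.462) = 0.026725 (Erlang-B)
Carried load = a(1 − B) = 2.462·(1 − 0.026725) = 2.462·0.973275 = 2.3962 E

Final: 2.3962 Erlangs


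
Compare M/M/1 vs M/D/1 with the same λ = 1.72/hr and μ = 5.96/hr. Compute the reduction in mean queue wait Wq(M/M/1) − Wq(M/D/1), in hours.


ρ = 1.72/5.96 = 0.2886
Wq(M/M/1) = ρ/(μ−λ) = 0.2886/4.24 = 0.06806 hr
Wq(M/D/1) = ρ/(2(μ−λ)) = 0.03403 hr
Savings = 0.06806 − 0.03403 = 0.03403 hr

Final: 0.03403 hr


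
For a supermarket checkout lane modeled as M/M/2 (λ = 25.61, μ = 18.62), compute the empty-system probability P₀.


a = λ/μ = 25.61/18.62 = 1.3754; ρ = a/c = 0.6877
Σ_{k=0}^{1} a^k/k! (terms k=0..1) = 1.00000 + 1.37540 = 2.37540
Tail: a^2/(2!(1−ρ)) = 1.89173/(2·0.3123) = 3.02872
P₀ = 1/(2.37540 + 3.02872) = 1/5.40413 = 0.185044

Final: 0.185044


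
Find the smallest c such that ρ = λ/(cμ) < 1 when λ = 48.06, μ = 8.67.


Stability requires cμ > λ ⇔ c > λ/μ.
λ/μ = 48.06/8.67 = 5.5433
Minimum integer c = ⌊5.5433⌋ + 1 = 6
Check: 6·8.67 = 52.02 > 48.06, while 5·8.67 = 43.35 ≤ 48.06

Final: 6 servers


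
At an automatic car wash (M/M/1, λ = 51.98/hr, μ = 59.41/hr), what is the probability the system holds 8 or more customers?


ρ = 51.98/59.41 = 0.8749
P(N ≥ n) = ρ^n = 0.8749^8 = 0.343411

Final: 0.343411


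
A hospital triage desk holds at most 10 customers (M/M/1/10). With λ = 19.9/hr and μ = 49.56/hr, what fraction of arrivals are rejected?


ρ = λ/μ = 19.9/49.56 = 0.4015
P_K = (1−ρ)ρ^K/(1−ρ^(K+1)) = (0.5985·0.0001089)/(1 − 0.00004375)
= 0.00006520/0.999956 = 0.00006520

Final: 0.00006520


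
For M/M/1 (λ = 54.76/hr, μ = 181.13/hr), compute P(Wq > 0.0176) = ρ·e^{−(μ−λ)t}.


ρ = 54.76/181.13 = 0.3023
P(Wq > t) = ρ·e^{−(μ−λ)t} = 0.3023·e^{−2.2241}
= 0.3023·0.108163 = 0.032700

Final: 0.032700


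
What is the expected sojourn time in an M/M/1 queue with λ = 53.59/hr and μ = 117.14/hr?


W = 1/(μ−λ) = 1/(117.14 − 53.59) = 1/63.55 = 0.01574 hr

Final: 0.01574 hr


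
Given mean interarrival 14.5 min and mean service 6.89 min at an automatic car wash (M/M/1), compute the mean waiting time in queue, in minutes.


λ = 60/14.5 = 4.1379 /hr
μ = 60/6.89 = 8.7083 /hr
ρ = λ/μ = 4.1379/8.7083 = 0.4752
Wq = ρ/(μ−λ) = 0.4752/(8.7083−4.1379) = 0.10397 hr
In minutes: 0.10397·60 = 6.238 min

Final: 6.238 min


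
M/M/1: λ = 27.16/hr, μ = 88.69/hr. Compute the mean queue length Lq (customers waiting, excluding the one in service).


ρ = 27.16/88.69 = 0.3062
Lq = ρ²/(1−ρ) = 0.09378/0.6938 = 0.1352

Final: 0.1352


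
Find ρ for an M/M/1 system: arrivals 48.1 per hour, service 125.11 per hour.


ρ = λ/μ = 48.1/125.11 = 0.3845

Final: 0.3845


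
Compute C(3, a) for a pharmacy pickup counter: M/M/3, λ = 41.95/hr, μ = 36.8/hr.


a = λ/μ = 1.1399; ρ = a/3 = 0.3800
P₀ = 0.313688 (from M/M/c formula)
C(c,a) = [a^c/(c!(1−ρ))]·P₀ = [1.48133/(6·0.6200)]·0.313688
= 0.39820·0.313688 = 0.124909

Final: 0.124909


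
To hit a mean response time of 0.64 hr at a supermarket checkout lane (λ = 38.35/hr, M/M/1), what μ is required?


W = 1/(μ−λ) ⇒ μ − λ = 1/W = 1/0.64 = 1.5625
μ = λ + 1/W = 38.35 + 1.5625 = 39.9125 per hr

Final: 39.9125 /hr
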